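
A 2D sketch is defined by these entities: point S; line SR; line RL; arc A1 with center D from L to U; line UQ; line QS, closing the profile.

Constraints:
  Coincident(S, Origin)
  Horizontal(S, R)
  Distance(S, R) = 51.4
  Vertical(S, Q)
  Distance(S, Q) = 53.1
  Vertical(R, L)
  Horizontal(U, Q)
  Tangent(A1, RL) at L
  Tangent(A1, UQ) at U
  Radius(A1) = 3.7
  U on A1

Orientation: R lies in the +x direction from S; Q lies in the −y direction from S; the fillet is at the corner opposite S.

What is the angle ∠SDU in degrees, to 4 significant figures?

136.0°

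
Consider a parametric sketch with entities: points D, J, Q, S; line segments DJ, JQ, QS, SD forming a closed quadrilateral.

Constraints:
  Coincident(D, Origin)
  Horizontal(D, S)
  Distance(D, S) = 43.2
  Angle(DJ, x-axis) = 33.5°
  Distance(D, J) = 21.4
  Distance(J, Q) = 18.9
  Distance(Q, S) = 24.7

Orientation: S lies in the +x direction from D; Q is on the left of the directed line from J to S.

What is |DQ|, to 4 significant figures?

40.30

D is at the origin; DS is horizontal with |DS| = 43.2 and S in +x, so S = (43.2, 0). DJ runs at 33.5° with |DJ| = 21.4, so J = (17.85, 11.81). Q is determined by |JQ| = 18.9 and |QS| = 24.7 together: it lies at the intersection of circle(J, 18.9) and circle(S, 24.7). With |JS| = 27.97, the foot of the radical line on JS is 9.465 from J and the perpendicular offset is √(18.9² − 9.465²) = 16.36. Taking the left-of-JS solution: Q = (33.33, 22.64).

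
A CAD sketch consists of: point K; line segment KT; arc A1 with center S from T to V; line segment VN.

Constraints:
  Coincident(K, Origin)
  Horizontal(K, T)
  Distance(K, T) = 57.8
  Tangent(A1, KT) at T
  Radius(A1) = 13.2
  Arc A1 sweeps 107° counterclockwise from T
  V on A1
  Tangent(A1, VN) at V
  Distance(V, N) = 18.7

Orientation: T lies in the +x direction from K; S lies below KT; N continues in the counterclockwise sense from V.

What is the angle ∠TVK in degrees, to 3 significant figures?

106°

K is at the origin; KT is horizontal with |KT| = 57.8 and T on the +x side, so T = (57.8, 0.00). A1 meets KT tangentially, so ST is at right angles to KT, so S = T + (0, -13.2) = (57.8, -13.2). On A1, T sits at bearing 90° from S; a 107° counterclockwise sweep puts V at bearing 197°, so V = S + 13.2·(cos 197°, sin 197°) = (45.2, -17.1). Then cos ∠TVK = VT·VK / (|VT||VK|), giving 106°.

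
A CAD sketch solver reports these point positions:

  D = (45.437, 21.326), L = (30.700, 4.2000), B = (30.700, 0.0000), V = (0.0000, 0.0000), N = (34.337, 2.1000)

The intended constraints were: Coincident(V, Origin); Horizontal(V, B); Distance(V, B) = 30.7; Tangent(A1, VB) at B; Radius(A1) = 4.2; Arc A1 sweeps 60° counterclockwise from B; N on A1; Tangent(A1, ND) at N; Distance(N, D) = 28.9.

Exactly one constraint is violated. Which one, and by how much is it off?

Distance(N, D) = 28.9 — off by 6.70.

V = (0.00, 0.00) ✓; V.y = 0.00, B.y = 0.00 ✓; |VB| = 30.70 ✓; ∠(LB, BV) = 90.00° ✓; |LB| = 4.200 ✓; bearing(L→N) − bearing(L→B) = 60.00° ✓; |LN| = 4.200 ✓; ∠(LN, ND) = 90.00° ✓; |ND| = 22.20 ✗.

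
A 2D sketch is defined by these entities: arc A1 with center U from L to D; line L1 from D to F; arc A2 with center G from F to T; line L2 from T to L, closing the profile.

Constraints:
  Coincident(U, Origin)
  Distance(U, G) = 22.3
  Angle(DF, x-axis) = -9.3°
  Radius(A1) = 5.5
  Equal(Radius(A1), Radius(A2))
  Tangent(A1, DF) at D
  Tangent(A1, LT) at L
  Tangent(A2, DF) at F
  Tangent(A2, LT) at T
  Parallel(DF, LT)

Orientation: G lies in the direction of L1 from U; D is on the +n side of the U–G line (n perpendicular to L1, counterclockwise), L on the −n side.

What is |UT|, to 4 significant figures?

22.97

Tangency of A1 to both parallel lines with radius 5.5 puts D and L at U ± 5.5·n: D = (0.8888, 5.428), L = (-0.8888, -5.428). Equal radii place F and T the same way about G: F = G + 5.5·n = (22.90, 1.824), T = G − 5.5·n = (21.12, -9.031). Then |UT| = |T − U| = 22.97.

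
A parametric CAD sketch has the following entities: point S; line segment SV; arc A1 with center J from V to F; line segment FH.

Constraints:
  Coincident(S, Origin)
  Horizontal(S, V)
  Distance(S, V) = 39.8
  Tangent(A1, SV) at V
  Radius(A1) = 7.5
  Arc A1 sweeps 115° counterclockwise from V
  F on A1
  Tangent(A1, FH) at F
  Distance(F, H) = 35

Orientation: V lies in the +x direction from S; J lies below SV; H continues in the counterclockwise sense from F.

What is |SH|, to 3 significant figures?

63.9

S is at the origin; SV is horizontal with |SV| = 39.8 and V on the +x side, so V = (39.8, 0.00). A1 meets SV tangentially, so JV is at right angles to SV, so J = V + (0, -7.5) = (39.8, -7.50). On A1, V sits at bearing 90° from J; a 115° counterclockwise sweep puts F at bearing 205°, so F = J + 7.5·(cos 205°, sin 205°) = (33.0, -10.7). The tangent condition forces JF to be normal to FH, so FH runs along (−sin 205°, cos 205°); with |FH| = 35.0, H = (47.8, -42.4). Then |SH| = |H − S| = 63.9.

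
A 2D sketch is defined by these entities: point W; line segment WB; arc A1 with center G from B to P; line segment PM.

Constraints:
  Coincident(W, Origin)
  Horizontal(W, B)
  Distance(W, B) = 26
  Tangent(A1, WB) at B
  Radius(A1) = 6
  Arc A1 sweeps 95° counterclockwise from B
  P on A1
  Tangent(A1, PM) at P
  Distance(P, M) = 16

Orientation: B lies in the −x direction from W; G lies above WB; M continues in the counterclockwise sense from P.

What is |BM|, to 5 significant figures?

22.925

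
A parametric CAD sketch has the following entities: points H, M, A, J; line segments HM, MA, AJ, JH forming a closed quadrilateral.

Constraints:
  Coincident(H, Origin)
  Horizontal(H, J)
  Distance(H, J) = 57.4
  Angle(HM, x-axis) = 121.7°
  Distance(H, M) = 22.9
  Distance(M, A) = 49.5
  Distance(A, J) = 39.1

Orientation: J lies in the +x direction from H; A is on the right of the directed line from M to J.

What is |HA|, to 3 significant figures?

27.5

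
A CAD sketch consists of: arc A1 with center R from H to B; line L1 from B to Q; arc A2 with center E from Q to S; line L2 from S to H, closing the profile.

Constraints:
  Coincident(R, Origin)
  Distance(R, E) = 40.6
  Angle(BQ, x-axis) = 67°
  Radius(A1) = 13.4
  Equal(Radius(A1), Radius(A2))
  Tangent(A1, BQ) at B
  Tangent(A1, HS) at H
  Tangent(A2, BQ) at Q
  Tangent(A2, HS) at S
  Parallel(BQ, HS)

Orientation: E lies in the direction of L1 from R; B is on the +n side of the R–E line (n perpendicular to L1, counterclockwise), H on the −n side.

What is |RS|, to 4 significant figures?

42.75

The slot axis is L1's direction at 67.0°, so u = (cos 67.0°, sin 67.0°) = (0.3907, 0.9205) and n = (−sin 67.0°, cos 67.0°) = (-0.9205, 0.3907). R is at the origin and E lies 40.6 along u from R, so E = 40.6·u = (15.86, 37.37). Tangency of A1 to both parallel lines with radius 13.4 puts B and H at R ± 13.4·n: B = (-12.33, 5.236), H = (12.33, -5.236). Equal radii place Q and S the same way about E: Q = E + 13.4·n = (3.529, 42.61), S = E − 13.4·n = (28.20, 32.14). Then |RS| = |S − R| = 42.75.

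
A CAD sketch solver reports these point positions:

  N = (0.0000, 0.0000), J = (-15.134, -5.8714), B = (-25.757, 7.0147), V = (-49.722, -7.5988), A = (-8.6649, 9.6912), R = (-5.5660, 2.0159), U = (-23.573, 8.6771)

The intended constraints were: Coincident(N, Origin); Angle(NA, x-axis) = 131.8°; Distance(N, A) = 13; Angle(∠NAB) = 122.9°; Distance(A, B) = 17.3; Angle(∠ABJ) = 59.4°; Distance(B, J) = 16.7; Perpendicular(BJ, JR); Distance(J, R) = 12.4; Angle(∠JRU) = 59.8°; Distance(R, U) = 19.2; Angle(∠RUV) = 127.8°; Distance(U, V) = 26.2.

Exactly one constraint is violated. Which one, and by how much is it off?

Distance(U, V) = 26.2 — off by 4.60.

N = (0.00, 0.00) ✓; NA at 131.8° ✓; |NA| = 13.00 ✓; ∠NAB = 122.9° ✓; |AB| = 17.30 ✓; ∠ABJ = 59.40° ✓; |BJ| = 16.70 ✓; ∠(BJ, JR) = 90.00° ✓; |JR| = 12.40 ✓; ∠JRU = 59.80° ✓; |RU| = 19.20 ✓; ∠RUV = 127.8° ✓; |UV| = 30.80 ✗.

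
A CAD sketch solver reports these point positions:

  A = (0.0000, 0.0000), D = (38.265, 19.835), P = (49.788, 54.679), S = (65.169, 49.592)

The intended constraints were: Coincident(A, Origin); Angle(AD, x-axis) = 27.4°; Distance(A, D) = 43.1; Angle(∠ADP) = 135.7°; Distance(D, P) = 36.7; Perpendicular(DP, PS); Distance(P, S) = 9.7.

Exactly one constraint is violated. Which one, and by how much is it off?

Distance(P, S) = 9.7 — off by 6.50.

A = (0.00, 0.00) ✓; AD at 27.40° ✓; |AD| = 43.10 ✓; ∠ADP = 135.7° ✓; |DP| = 36.70 ✓; ∠(DP, PS) = 90.00° ✓; |PS| = 16.20 ✗.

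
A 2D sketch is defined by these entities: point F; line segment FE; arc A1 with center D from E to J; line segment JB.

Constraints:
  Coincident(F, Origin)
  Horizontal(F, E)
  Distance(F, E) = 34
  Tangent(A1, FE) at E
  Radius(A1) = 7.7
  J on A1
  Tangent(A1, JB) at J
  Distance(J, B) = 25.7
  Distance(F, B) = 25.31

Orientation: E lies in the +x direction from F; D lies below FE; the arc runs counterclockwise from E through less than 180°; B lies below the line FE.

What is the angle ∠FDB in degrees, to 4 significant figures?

46.21°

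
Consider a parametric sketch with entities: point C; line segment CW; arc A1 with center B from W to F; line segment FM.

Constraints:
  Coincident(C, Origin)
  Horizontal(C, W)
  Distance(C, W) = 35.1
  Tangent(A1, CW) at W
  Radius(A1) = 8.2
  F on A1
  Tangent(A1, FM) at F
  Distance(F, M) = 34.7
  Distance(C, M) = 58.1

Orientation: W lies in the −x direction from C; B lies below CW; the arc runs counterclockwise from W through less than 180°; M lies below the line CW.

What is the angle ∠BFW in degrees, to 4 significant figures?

40.90°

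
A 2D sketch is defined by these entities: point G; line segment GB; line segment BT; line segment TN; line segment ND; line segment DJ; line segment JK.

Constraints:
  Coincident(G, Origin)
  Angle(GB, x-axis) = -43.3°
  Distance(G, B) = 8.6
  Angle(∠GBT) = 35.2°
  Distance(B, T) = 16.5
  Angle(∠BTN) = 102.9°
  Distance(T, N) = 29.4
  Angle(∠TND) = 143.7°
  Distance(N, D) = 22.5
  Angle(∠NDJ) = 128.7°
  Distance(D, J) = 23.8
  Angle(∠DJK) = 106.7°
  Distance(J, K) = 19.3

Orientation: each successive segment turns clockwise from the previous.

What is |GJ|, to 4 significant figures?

53.06

∠TND = 143.7° gives ND at 58.50° from the x-axis; with |ND| = 22.5, D = (-0.7805, 44.91). ∠NDJ = 128.7° gives DJ at 7.200° from the x-axis; with |DJ| = 23.8, J = (22.83, 47.89). Then |GJ| = |J − G| = 53.06.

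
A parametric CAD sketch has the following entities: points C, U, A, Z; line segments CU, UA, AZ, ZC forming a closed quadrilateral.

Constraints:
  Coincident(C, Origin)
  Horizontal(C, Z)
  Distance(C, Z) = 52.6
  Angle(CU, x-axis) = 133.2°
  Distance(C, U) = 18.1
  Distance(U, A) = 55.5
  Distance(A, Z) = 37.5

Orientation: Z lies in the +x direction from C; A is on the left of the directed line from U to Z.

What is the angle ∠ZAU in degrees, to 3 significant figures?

88.8°

Checks: CU at 133.2° ✓; |UA| = 55.50 ✓; |AZ| = 37.50 ✓.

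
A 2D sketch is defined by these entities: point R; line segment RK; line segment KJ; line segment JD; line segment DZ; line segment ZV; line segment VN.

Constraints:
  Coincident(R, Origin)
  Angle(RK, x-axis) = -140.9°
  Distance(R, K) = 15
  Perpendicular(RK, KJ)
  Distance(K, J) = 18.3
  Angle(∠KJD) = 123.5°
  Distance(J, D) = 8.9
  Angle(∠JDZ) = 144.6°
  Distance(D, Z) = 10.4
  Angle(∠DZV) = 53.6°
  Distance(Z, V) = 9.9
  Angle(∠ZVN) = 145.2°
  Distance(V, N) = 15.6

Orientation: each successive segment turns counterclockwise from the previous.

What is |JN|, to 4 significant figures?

8.390

R is at the origin; RK runs at -140.9° with length 15.0, so K = (-11.64, -9.460). RK ⟂ KJ, so KJ runs at -50.90°; with |KJ| = 18.3, J = (-0.09933, -23.66). ∠KJD = 123.5° gives JD at 5.600° from the x-axis; with |JD| = 8.9, D = (8.758, -22.79). ∠JDZ = 144.6° gives DZ at 41.00° from the x-axis; with |DZ| = 10.4, Z = (16.61, -15.97). ∠DZV = 53.6° gives ZV at 167.4° from the x-axis; with |ZV| = 9.9, V = (6.946, -13.81). ∠ZVN = 145.2° gives VN at -157.8° from the x-axis; with |VN| = 15.6, N = (-7.498, -19.70). Then |JN| = |N − J| = 8.390.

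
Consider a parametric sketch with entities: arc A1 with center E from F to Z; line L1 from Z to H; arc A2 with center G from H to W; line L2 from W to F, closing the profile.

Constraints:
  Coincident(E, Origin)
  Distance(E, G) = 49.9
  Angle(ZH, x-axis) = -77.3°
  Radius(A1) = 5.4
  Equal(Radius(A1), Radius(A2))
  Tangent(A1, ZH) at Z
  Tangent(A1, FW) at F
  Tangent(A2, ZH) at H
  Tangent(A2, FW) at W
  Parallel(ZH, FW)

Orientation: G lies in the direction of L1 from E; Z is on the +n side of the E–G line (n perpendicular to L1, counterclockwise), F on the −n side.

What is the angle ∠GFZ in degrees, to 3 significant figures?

83.8°

E is at the origin and G lies 49.9 along u from E, so G = 49.9·u = (11.0, -48.7). Tangency of A1 to both parallel lines with radius 5.4 puts Z and F at E ± 5.4·n: Z = (5.27, 1.19), F = (-5.27, -1.19). Then cos ∠GFZ = FG·FZ / (|FG||FZ|), giving 83.8°.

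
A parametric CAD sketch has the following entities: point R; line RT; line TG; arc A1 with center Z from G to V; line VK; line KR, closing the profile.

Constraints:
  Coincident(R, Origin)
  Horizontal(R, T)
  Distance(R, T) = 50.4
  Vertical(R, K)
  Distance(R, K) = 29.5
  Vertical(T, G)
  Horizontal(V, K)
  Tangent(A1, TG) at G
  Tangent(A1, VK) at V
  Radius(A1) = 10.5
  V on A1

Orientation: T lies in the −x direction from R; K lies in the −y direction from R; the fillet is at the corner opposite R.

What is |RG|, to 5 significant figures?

53.862

R is at the origin; RT is horizontal with |RT| = 50.4 and T on the −x side, so T = (-50.400, 0.0000). RK is vertical with |RK| = 29.5 and K on the −y side, so K = (0.0000, -29.500). The virtual corner opposite R is at (-50.400, -29.500). Tangency of A1 to TG means the radius ZG is perpendicular to TG and the tangent condition forces ZV to be normal to VK, with radius 10.5, so the center Z sits 10.5 in from both sides at Z = (-39.900, -19.000). That places the tangent points at G = (-50.400, -19.000) on TG and V = (-39.900, -29.500) on VK. Then |RG| = |G − R| = 53.862.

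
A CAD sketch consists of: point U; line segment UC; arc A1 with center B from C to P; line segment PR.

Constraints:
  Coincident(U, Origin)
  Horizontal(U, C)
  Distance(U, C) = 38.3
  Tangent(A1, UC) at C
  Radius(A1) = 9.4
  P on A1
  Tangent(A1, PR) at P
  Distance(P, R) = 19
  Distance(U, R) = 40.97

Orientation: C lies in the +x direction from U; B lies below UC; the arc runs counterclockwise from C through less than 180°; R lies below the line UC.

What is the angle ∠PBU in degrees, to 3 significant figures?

15.1°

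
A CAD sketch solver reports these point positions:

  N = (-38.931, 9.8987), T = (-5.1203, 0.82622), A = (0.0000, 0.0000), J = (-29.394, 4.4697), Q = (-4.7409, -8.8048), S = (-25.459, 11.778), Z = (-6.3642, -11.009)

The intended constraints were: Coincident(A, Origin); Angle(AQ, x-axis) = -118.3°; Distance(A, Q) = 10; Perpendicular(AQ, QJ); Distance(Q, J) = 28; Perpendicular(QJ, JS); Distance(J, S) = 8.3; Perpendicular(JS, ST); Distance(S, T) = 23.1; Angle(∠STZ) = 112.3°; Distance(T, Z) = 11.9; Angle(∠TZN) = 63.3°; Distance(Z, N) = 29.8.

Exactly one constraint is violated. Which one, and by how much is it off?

Distance(Z, N) = 29.8 — off by 8.90.

A = (0.00, 0.00) ✓; AQ at -118.3° ✓; |AQ| = 10.00 ✓; ∠(AQ, QJ) = 90.00° ✓; |QJ| = 28.00 ✓; ∠(QJ, JS) = 90.00° ✓; |JS| = 8.300 ✓; ∠(JS, ST) = 90.00° ✓; |ST| = 23.10 ✓; ∠STZ = 112.3° ✓; |TZ| = 11.90 ✓; ∠TZN = 63.30° ✓; |ZN| = 38.70 ✗.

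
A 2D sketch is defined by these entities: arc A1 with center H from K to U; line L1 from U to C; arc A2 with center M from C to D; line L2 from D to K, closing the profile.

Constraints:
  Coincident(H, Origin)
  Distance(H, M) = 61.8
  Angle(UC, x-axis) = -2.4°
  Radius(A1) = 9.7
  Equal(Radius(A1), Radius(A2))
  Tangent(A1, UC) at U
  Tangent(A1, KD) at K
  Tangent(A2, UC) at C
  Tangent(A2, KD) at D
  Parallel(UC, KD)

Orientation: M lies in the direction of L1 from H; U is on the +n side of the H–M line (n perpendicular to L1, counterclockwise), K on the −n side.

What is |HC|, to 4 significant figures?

62.56

The slot axis is L1's direction at -2.4°, so u = (cos -2.4°, sin -2.4°) = (0.9991, -0.04188) and n = (−sin -2.4°, cos -2.4°) = (0.04188, 0.9991). H is at the origin and M lies 61.8 along u from H, so M = 61.8·u = (61.75, -2.588). Tangency of A1 to both parallel lines with radius 9.7 puts U and K at H ± 9.7·n: U = (0.4062, 9.691), K = (-0.4062, -9.691). Equal radii place C and D the same way about M: C = M + 9.7·n = (62.15, 7.104), D = M − 9.7·n = (61.34, -12.28). Then |HC| = |C − H| = 62.56.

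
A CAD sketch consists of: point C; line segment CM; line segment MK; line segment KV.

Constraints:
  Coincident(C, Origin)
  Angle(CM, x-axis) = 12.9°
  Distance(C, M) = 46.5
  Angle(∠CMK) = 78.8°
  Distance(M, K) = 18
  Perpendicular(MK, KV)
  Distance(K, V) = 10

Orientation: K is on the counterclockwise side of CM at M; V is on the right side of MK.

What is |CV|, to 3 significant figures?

56.3

C is at the origin; CM runs at 12.9° with length 46.5, so M = 46.5·(cos 12.9°, sin 12.9°) = (45.3, 10.4). ∠CMK = 78.8°, so MK runs at 12.9° + (180° − 78.8°) = 114° from the x-axis; with |MK| = 18.0, K = M + 18.0·(cos 114°, sin 114°) = (38.0, 26.8). MK ⟂ KV; with |KV| = 10.0 on the right of MK, V = K + 10.0·(0.913, 0.408) = (47.1, 30.9). Then |CV| = |V − C| = 56.3.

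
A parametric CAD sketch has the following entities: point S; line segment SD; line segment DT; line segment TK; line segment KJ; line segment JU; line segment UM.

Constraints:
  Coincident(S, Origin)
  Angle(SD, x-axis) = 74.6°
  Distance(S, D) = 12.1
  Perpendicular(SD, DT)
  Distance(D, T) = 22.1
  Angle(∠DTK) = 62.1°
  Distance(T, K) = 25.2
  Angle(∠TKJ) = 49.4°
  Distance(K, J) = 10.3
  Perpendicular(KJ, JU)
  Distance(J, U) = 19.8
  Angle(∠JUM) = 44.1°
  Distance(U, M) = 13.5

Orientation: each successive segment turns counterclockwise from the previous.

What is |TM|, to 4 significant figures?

17.93

KJ ⟂ JU, so JU runs at 143.1°; with |JU| = 19.8, U = (-22.29, 13.06). ∠JUM = 44.1° gives UM at -81.00° from the x-axis; with |UM| = 13.5, M = (-20.18, -0.2770). Then |TM| = |M − T| = 17.93.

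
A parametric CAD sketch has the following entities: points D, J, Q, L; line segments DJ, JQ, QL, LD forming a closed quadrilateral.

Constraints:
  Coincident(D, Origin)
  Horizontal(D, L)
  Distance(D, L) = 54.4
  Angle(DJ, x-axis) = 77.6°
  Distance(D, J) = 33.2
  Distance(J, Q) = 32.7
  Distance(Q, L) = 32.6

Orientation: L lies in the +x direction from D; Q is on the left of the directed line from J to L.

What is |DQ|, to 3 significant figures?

49.2

Checks: |JQ| = 32.70 ✓; |QL| = 32.60 ✓.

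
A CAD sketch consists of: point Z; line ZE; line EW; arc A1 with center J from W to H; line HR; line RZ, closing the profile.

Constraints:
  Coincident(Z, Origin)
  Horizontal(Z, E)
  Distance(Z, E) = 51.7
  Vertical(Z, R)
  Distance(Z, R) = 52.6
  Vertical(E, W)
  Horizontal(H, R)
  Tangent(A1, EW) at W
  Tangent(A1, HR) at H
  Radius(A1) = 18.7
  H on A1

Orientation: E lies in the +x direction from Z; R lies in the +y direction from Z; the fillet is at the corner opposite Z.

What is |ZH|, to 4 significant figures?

62.09

Z is at the origin; Z and E share the same y with |ZE| = 51.7 and E on the +x side, so E = (51.70, 0.000). ZR is vertical with |ZR| = 52.6 and R on the +y side, so R = (0.000, 52.60). The virtual corner opposite Z is at (51.70, 52.60). Tangency of A1 to EW means the radius JW is perpendicular to EW and tangency of A1 to HR means the radius JH is perpendicular to HR, with radius 18.7, so the center J sits 18.7 in from both sides at J = (33.00, 33.90). That places the tangent points at W = (51.70, 33.90) on EW and H = (33.00, 52.60) on HR. Then |ZH| = |H − Z| = 62.09.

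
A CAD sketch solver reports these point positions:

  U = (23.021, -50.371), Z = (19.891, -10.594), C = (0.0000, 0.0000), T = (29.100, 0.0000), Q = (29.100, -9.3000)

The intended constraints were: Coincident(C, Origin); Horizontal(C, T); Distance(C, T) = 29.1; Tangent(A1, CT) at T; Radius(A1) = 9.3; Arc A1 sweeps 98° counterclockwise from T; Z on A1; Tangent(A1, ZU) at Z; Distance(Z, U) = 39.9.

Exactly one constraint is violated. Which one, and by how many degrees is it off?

Tangent(A1, ZU) at Z — off by 3.50°.

C = (0.00, 0.00) ✓; C.y = 0.00, T.y = 0.00 ✓; |CT| = 29.10 ✓; ∠(QT, TC) = 90.00° ✓; |QT| = 9.300 ✓; bearing(Q→Z) − bearing(Q→T) = 98.00° ✓; |QZ| = 9.299 ✓; ∠(QZ, ZU) = 93.50° ✗; |ZU| = 39.90 ✓.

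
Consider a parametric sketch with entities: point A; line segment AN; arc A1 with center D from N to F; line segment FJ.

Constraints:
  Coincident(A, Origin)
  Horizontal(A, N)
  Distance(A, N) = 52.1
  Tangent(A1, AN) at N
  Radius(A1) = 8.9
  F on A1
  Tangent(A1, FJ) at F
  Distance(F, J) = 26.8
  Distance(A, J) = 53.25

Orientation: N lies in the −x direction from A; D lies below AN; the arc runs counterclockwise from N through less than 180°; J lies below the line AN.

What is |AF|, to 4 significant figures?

60.51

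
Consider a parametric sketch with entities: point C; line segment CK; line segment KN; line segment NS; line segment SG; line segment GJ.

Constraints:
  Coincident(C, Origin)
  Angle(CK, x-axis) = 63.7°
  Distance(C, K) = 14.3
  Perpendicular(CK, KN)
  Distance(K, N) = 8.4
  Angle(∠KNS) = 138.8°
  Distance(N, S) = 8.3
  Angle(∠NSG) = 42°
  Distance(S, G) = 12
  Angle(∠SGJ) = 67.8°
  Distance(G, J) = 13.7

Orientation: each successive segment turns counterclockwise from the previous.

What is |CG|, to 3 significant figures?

9.06

C is at the origin; CK runs at 63.7° with length 14.3, so K = (6.34, 12.8). The perpendicularity gives KN at right angles to CK, so KN runs at 154°; with |KN| = 8.4, N = (-1.19, 16.5). ∠KNS = 138.8° gives NS at -165° from the x-axis; with |NS| = 8.3, S = (-9.22, 14.4). ∠NSG = 42.0° gives SG at -27.1° from the x-axis; with |SG| = 12.0, G = (1.47, 8.94). Then |CG| = |G − C| = 9.06.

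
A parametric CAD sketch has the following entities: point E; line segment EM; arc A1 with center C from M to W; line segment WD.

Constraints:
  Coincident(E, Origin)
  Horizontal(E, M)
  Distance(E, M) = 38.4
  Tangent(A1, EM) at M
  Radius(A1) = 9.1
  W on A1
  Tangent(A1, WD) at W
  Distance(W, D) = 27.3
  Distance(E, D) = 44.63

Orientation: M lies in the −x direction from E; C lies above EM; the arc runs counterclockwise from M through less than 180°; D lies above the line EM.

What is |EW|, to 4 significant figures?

30.49

E is at the origin; E and M share the same y with |EM| = 38.4 and M on the −x side, so M = (-38.40, 0.000). Since A1 is tangent to EM there, CM ⟂ EM, so C = M + (0, 9.1) = (-38.40, 9.100). Since CW ⟂ WD (tangency), |CD| = √(9.1² + 27.3²) = 28.78 regardless of where W sits on A1. So D lies on both circle(E, 44.63) and circle(C, 28.78); the above-EM intersection is D = (-27.01, 35.53). W is the foot of the tangent from D: W = (-29.33, 8.326).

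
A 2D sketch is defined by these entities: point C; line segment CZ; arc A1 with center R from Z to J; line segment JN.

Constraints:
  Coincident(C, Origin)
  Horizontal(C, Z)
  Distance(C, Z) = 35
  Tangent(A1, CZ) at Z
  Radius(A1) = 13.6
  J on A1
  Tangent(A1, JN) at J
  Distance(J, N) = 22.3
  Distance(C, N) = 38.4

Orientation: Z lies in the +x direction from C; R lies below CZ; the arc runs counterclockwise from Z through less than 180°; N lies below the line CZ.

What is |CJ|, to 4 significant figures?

24.49

C is at the origin; CZ is horizontal with |CZ| = 35.0 and Z on the +x side, so Z = (35.00, 0.000). A1 meets CZ tangentially, so RZ is at right angles to CZ, so R = Z + (0, -13.6) = (35.00, -13.60). Since RJ ⟂ JN (tangency), |RN| = √(13.6² + 22.3²) = 26.12 regardless of where J sits on A1. So N lies on both circle(C, 38.4) and circle(R, 26.12); the below-CZ intersection is N = (18.35, -33.73). J is the foot of the tangent from N: J = (21.54, -11.66).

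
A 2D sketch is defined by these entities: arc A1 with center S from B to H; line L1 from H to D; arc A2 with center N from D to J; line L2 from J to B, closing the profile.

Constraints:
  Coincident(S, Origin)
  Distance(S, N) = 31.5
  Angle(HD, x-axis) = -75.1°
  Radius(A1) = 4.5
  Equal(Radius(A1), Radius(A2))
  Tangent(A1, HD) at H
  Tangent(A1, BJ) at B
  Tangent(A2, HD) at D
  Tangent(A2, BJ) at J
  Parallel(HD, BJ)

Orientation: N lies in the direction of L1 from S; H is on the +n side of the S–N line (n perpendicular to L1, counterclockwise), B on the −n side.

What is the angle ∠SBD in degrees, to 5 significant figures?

74.055°

The slot axis is L1's direction at -75.1°, so u = (cos -75.1°, sin -75.1°) = (0.25713, -0.96638) and n = (−sin -75.1°, cos -75.1°) = (0.96638, 0.25713). S is at the origin and N lies 31.5 along u from S, so N = 31.5·u = (8.0997, -30.441). Tangency of A1 to both parallel lines with radius 4.5 puts H and B at S ± 4.5·n: H = (4.3487, 1.1571), B = (-4.3487, -1.1571). Equal radii place D and J the same way about N: D = N + 4.5·n = (12.448, -29.284), J = N − 4.5·n = (3.7510, -31.598). Then cos ∠SBD = BS·BD / (|BS||BD|), giving 74.055°.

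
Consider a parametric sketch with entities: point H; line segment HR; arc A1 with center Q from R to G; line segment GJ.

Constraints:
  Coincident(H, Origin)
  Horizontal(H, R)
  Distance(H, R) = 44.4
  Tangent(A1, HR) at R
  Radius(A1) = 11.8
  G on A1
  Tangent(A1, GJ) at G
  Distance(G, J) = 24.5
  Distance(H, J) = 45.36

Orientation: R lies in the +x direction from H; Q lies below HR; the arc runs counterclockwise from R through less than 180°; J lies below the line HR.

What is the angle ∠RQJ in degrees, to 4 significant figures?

146.6°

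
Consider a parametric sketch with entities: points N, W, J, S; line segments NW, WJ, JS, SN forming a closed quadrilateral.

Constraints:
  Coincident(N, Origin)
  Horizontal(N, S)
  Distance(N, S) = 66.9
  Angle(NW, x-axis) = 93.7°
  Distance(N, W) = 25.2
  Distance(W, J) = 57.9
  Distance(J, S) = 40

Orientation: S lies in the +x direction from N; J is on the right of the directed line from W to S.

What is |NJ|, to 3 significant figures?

39.3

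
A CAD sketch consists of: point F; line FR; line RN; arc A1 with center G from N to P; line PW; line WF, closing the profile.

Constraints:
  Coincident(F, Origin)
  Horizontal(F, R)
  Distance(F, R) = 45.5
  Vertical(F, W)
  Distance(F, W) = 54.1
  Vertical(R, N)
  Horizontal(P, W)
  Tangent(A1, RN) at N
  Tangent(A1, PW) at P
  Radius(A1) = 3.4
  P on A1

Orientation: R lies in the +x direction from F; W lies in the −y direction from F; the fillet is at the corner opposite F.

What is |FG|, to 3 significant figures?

65.9

F is at the origin; FR is horizontal with |FR| = 45.5 and R on the +x side, so R = (45.5, 0.00). F and W share the same x with |FW| = 54.1 and W on the −y side, so W = (0.00, -54.1). The virtual corner opposite F is at (45.5, -54.1). Tangency of A1 to RN means the radius GN is perpendicular to RN and tangency of A1 to PW means the radius GP is perpendicular to PW, with radius 3.4, so the center G sits 3.4 in from both sides at G = (42.1, -50.7). Then |FG| = |G − F| = 65.9.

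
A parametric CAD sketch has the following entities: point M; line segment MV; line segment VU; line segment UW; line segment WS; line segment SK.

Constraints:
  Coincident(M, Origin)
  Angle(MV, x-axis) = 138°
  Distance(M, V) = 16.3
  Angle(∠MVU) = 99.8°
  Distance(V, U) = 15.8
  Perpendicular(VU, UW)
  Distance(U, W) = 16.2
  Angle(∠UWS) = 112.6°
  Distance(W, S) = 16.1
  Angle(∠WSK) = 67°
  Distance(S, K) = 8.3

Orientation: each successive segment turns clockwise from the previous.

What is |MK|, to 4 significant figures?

4.255

∠UWS = 112.6° gives WS at -99.60° from the x-axis; with |WS| = 16.1, S = (7.330, -0.2305). ∠WSK = 67.0° gives SK at 147.4° from the x-axis; with |SK| = 8.3, K = (0.3372, 4.241). Then |MK| = |K − M| = 4.255.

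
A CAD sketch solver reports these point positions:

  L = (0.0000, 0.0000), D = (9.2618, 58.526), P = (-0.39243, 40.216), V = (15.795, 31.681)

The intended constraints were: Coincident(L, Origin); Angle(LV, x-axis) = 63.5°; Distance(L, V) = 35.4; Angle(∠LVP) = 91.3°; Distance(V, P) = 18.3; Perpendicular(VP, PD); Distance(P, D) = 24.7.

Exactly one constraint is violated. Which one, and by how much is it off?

Distance(P, D) = 24.7 — off by 4.00.

L = (0.00, 0.00) ✓; LV at 63.50° ✓; |LV| = 35.40 ✓; ∠LVP = 91.30° ✓; |VP| = 18.30 ✓; ∠(VP, PD) = 90.00° ✓; |PD| = 20.70 ✗.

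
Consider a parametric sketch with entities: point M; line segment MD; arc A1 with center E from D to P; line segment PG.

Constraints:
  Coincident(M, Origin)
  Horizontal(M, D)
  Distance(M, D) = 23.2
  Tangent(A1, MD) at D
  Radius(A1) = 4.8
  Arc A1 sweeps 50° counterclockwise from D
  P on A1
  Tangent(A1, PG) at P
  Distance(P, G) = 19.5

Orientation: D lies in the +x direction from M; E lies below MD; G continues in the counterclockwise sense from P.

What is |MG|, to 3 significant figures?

18.1

On A1, D sits at bearing 90° from E; a 50° counterclockwise sweep puts P at bearing 140°, so P = E + 4.8·(cos 140°, sin 140°) = (19.5, -1.71). Tangency of A1 to PG means the radius EP is perpendicular to PG, so PG runs along (−sin 140°, cos 140°); with |PG| = 19.5, G = (6.99, -16.7). Then |MG| = |G − M| = 18.1.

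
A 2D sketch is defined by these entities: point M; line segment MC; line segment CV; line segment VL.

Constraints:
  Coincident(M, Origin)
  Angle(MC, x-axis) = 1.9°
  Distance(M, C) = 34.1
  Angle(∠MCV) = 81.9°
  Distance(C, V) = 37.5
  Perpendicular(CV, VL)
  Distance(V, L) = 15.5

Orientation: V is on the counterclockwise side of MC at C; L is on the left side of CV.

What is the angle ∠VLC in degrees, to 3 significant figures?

67.5°

M is at the origin; MC runs at 1.9° with length 34.1, so C = 34.1·(cos 1.9°, sin 1.9°) = (34.1, 1.13). ∠MCV = 81.9°, so CV runs at 1.9° + (180° − 81.9°) = 100° from the x-axis; with |CV| = 37.5, V = C + 37.5·(cos 100°, sin 100°) = (27.6, 38.1). CV ⟂ VL; with |VL| = 15.5 on the left of CV, L = V + 15.5·(-0.985, -0.174) = (12.3, 35.4). Then cos ∠VLC = LV·LC / (|LV||LC|), giving 67.5°.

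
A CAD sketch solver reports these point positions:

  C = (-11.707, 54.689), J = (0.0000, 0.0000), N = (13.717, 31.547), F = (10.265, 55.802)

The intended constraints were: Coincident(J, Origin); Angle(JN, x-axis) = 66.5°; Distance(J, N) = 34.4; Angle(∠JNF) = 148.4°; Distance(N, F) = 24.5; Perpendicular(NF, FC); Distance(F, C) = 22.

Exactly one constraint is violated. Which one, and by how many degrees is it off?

Perpendicular(NF, FC) — off by 5.20°.

J = (0.00, 0.00) ✓; JN at 66.50° ✓; |JN| = 34.40 ✓; ∠JNF = 148.4° ✓; |NF| = 24.50 ✓; ∠(NF, FC) = 84.80° ✗; |FC| = 22.00 ✓.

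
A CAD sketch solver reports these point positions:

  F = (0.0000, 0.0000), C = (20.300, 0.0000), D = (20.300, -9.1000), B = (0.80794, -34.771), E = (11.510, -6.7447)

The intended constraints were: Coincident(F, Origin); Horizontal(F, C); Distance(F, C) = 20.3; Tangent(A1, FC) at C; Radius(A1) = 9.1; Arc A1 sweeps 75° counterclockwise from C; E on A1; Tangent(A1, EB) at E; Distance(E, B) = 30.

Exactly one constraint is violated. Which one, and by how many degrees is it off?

Tangent(A1, EB) at E — off by 5.90°.

F = (0.00, 0.00) ✓; F.y = 0.00, C.y = 0.00 ✓; |FC| = 20.30 ✓; ∠(DC, CF) = 90.00° ✓; |DC| = 9.100 ✓; bearing(D→E) − bearing(D→C) = 75.00° ✓; |DE| = 9.100 ✓; ∠(DE, EB) = 95.90° ✗; |EB| = 30.00 ✓.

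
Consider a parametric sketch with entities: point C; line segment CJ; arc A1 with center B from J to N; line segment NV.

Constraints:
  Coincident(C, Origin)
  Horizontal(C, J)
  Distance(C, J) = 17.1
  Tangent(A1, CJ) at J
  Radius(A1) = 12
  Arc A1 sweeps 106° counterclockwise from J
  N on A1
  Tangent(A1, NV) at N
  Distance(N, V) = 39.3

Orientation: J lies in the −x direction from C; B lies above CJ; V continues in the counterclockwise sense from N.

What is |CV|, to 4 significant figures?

55.56

C is at the origin; C and J share the same y with |CJ| = 17.1 and J on the −x side, so J = (-17.10, 0.000). Tangency of A1 to CJ means the radius BJ is perpendicular to CJ, so B = J + (0, 12) = (-17.10, 12.00). On A1, J sits at bearing -90° from B; a 106° counterclockwise sweep puts N at bearing 16°, so N = B + 12.0·(cos 16°, sin 16°) = (-5.565, 15.31). Tangency of A1 to NV means the radius BN is perpendicular to NV, so NV runs along (−sin 16°, cos 16°); with |NV| = 39.3, V = (-16.40, 53.09). Then |CV| = |V − C| = 55.56.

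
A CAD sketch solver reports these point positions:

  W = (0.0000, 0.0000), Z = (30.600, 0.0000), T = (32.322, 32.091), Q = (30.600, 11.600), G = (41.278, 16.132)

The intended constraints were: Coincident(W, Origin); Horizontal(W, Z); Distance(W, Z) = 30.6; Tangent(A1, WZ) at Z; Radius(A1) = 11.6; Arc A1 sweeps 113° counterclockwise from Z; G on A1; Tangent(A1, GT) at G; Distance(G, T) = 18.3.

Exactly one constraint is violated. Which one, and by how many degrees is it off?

Tangent(A1, GT) at G — off by 6.30°.

W = (0.00, 0.00) ✓; W.y = 0.00, Z.y = 0.00 ✓; |WZ| = 30.60 ✓; ∠(QZ, ZW) = 90.00° ✓; |QZ| = 11.60 ✓; bearing(Q→G) − bearing(Q→Z) = 113.0° ✓; |QG| = 11.60 ✓; ∠(QG, GT) = 83.70° ✗; |GT| = 18.30 ✓.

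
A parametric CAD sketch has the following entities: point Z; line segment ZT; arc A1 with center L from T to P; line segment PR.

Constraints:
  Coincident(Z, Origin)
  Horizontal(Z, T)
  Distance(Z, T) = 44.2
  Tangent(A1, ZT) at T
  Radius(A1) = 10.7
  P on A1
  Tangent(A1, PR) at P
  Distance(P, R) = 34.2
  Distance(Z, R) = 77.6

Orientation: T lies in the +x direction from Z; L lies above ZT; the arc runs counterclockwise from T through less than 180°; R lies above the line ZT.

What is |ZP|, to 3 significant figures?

54.3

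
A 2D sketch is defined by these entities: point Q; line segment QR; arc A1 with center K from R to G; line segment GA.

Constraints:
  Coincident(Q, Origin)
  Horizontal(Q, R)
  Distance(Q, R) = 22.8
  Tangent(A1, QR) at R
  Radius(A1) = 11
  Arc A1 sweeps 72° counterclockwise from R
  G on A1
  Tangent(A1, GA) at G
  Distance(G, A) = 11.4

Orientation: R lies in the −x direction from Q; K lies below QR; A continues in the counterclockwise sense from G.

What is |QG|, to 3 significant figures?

34.1

Q is at the origin; Q and R share the same y with |QR| = 22.8 and R on the −x side, so R = (-22.8, 0.00). A1 meets QR tangentially, so KR is at right angles to QR, so K = R + (0, -11) = (-22.8, -11.0). On A1, R sits at bearing 90° from K; a 72° counterclockwise sweep puts G at bearing 162°, so G = K + 11.0·(cos 162°, sin 162°) = (-33.3, -7.60). Then |QG| = |G − Q| = 34.1.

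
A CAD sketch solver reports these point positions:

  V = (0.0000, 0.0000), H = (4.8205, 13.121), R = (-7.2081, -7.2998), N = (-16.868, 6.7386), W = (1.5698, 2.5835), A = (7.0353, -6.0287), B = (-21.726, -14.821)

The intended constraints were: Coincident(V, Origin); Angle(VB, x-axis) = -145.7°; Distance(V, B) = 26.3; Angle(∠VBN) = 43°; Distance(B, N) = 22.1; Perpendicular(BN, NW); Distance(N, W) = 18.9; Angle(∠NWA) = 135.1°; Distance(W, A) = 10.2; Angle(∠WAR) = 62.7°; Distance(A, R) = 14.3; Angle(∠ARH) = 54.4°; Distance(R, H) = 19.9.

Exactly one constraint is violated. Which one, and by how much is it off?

Distance(R, H) = 19.9 — off by 3.80.

V = (0.00, 0.00) ✓; VB at -145.7° ✓; |VB| = 26.30 ✓; ∠VBN = 43.00° ✓; |BN| = 22.10 ✓; ∠(BN, NW) = 90.00° ✓; |NW| = 18.90 ✓; ∠NWA = 135.1° ✓; |WA| = 10.20 ✓; ∠WAR = 62.70° ✓; |AR| = 14.30 ✓; ∠ARH = 54.40° ✓; |RH| = 23.70 ✗.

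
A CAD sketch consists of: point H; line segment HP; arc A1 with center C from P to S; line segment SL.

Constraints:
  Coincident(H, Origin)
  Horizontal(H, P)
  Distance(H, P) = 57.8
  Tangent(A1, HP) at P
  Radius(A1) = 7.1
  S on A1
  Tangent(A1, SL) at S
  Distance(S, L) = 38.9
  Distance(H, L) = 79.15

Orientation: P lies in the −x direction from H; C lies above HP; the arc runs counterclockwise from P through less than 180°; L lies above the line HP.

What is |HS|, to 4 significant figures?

52.00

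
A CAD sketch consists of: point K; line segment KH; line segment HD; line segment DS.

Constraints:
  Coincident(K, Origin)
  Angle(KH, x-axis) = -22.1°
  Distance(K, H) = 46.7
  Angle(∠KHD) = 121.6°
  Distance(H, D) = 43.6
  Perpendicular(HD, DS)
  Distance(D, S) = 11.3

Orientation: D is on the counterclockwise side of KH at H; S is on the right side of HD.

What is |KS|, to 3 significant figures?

85.1

K is at the origin; KH runs at -22.1° with length 46.7, so H = 46.7·(cos -22.1°, sin -22.1°) = (43.3, -17.6). ∠KHD = 121.6°, so HD runs at -22.1° + (180° − 121.6°) = 36.3° from the x-axis; with |HD| = 43.6, D = H + 43.6·(cos 36.3°, sin 36.3°) = (78.4, 8.24). HD ⟂ DS; with |DS| = 11.3 on the right of HD, S = D + 11.3·(0.592, -0.806) = (85.1, -0.865). Then |KS| = |S − K| = 85.1.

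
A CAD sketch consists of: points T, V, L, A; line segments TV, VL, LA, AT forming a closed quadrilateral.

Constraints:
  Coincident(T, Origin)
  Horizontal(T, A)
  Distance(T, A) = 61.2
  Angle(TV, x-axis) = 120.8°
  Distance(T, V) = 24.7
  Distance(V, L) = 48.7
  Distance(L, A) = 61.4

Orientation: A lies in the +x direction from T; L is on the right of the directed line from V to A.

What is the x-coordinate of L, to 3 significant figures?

4.79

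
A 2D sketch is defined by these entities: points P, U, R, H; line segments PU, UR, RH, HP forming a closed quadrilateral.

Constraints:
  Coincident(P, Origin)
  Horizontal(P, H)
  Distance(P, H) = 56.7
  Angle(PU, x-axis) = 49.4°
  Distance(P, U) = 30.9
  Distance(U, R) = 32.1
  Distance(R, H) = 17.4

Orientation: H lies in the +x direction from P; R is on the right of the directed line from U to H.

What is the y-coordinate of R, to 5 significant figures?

-2.1683

P is at the origin; PH is horizontal with |PH| = 56.7 and H in +x, so H = (56.7, 0). PU runs at 49.4° with |PU| = 30.9, so U = (20.109, 23.461). R is determined by |UR| = 32.1 and |RH| = 17.4 together: it lies at the intersection of circle(U, 32.1) and circle(H, 17.4). With |UH| = 43.467, the foot of the radical line on UH is 30.104 from U and the perpendicular offset is √(32.1² − 30.104²) = 11.144. Taking the right-of-UH solution: R = (39.436, -2.1683).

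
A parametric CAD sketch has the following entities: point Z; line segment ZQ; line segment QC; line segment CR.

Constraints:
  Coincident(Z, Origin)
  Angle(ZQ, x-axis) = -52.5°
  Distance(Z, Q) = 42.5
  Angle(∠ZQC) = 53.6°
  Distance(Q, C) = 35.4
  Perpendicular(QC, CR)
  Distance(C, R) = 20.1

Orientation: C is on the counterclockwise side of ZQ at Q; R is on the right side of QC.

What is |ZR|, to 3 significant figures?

55.3

Z is at the origin; ZQ runs at -52.5° with length 42.5, so Q = 42.5·(cos -52.5°, sin -52.5°) = (25.9, -33.7). ∠ZQC = 53.6°, so QC runs at -52.5° + (180° − 53.6°) = 73.9° from the x-axis; with |QC| = 35.4, C = Q + 35.4·(cos 73.9°, sin 73.9°) = (35.7, 0.294). The perpendicularity gives CR at right angles to QC; with |CR| = 20.1 on the right of QC, R = C + 20.1·(0.961, -0.277) = (55.0, -5.28). Then |ZR| = |R − Z| = 55.3.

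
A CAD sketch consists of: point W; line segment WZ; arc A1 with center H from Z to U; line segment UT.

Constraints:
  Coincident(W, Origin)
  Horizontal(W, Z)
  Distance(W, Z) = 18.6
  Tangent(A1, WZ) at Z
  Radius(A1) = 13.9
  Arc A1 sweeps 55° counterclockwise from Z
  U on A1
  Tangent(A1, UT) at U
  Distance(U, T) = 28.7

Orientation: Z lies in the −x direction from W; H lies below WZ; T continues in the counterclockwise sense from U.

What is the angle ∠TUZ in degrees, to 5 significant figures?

152.50°

On A1, Z sits at bearing 90° from H; a 55° counterclockwise sweep puts U at bearing 145°, so U = H + 13.9·(cos 145°, sin 145°) = (-29.986, -5.9273). The tangent condition forces HU to be normal to UT, so UT runs along (−sin 145°, cos 145°); with |UT| = 28.7, T = (-46.448, -29.437). Then cos ∠TUZ = UT·UZ / (|UT||UZ|), giving 152.50°.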